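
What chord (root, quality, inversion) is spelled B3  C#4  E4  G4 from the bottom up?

The distinct note names are B, C#, E, G. Stacked in thirds they read C#–E–G–B, which is a half-diminished seventh chord on C#.
The lowest note is B, the seventh of the chord, so this is third inversion (figured bass 4/2).

C# half-diminished seventh, third inversion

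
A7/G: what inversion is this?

third inversion

A7/G means A dominant seventh with G in the bass. G is the seventh of A dominant seventh (A–C#–E–G), so this is third inversion.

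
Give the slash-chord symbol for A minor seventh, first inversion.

Am7/C

First inversion of A minor seventh has the third (C) in the bass. As a slash chord: Am7/C.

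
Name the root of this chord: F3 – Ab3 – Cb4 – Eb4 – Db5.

Db

Reordering F, Ab, Cb, Eb, Db into stacked thirds gives Db–F–Ab–Cb–Eb; the bottom of that stack, Db, is the root.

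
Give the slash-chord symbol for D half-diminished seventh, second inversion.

Second inversion of D half-diminished seventh has the fifth (Ab) in the bass. As a slash chord: Dø7/Ab.

Dø7/Ab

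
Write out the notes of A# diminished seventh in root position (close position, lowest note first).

A#, C#, E, G

The chord tones are A#–C#–E–G. With the root (A#) lowest for root position: A#, C#, E, G.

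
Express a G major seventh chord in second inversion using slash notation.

Gmaj7/D

Second inversion of G major seventh has the fifth (D) in the bass. As a slash chord: Gmaj7/D.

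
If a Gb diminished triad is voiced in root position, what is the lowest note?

Gb

The root of Gb diminished (Gb–Bbb–Dbb) is Gb; that is the bass in root position.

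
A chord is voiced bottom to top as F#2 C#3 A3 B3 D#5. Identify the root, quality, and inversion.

Reducing to letter names: F#, C#, A, B, D#. These stack in thirds as B–D#–F#–A–C# — a B dominant ninth chord.
F# is the fifth of B dominant ninth; fifth in the bass means second inversion.

B dominant ninth, second inversion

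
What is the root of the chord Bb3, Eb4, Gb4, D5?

Eb

The distinct letter names are Bb, Eb, Gb, D. Arranged as a stack of thirds they read Eb–Gb–Bb–D, so Eb is the root (an Eb minor-major seventh chord).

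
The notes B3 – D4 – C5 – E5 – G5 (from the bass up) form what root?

C

Reordering B, D, C, E, G into stacked thirds gives C–E–G–B–D; the bottom of that stack, C, is the root.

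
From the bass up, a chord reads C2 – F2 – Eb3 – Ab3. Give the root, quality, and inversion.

F minor seventh, second inversion

The pitch classes C, F, Eb, Ab arrange in thirds as F–Ab–C–Eb: an F minor seventh chord.
C is the fifth of F minor seventh; fifth in the bass means second inversion (figured bass 4/3).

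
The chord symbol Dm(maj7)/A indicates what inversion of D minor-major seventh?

second inversion

Dm(maj7)/A means D minor-major seventh with A in the bass. A is the fifth of D minor-major seventh (D–F–A–C#), so this is second inversion.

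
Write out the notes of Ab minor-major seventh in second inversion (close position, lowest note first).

Spelling Ab minor-major seventh: Ab–Cb–Eb–G. In second inversion the fifth is bass, giving Eb, G, Ab, Cb from the bottom.

Eb, G, Ab, Cb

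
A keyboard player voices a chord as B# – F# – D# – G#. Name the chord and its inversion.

The pitch classes B#, F#, D#, G# arrange in thirds as G#–B#–D#–F#: a G# dominant seventh chord.
The lowest note is B#, the third of the chord, so this is first inversion (figured bass 6/5).

G# dominant seventh, first inversion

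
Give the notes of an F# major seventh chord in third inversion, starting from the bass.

Spelling F# major seventh: F#–A#–C#–E#. In third inversion the seventh is bass, giving E#, F#, A#, C# from the bottom.

E#, F#, A#, C#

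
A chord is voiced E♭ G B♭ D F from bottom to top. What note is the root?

Reordering Eb, G, Bb, D, F into stacked thirds gives Eb–G–Bb–D–F; the bottom of that stack, Eb, is the root.

Eb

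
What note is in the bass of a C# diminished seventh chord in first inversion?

The third of C# diminished seventh (C#–E–G–Bb) is E; that is the bass in first inversion.

E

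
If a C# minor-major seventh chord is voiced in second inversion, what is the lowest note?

The fifth of C# minor-major seventh (C#–E–G#–B#) is G#; that is the bass in second inversion.

G#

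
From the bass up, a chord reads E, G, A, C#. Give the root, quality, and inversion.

A dominant seventh, second inversion

The distinct note names are E, G, A, C#. Stacked in thirds they read A–C#–E–G, which is a dominant seventh chord on A.
The lowest note is E, the fifth of the chord, so this is second inversion (figured bass 4/3).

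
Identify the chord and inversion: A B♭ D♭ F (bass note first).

Bb minor-major seventh, third inversion

The pitch classes A, Bb, Db, F arrange in thirds as Bb–Db–F–A: a Bb minor-major seventh chord.
With the seventh (A) in the bass, the chord is in third inversion (figured bass 4/2).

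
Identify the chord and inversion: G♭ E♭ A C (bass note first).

A diminished seventh, third inversion

The distinct note names are Gb, Eb, A, C. Stacked in thirds they read A–C–Eb–Gb, which is a diminished seventh chord on A.
Gb is the seventh of A diminished seventh; seventh in the bass means third inversion (figured bass 4/2).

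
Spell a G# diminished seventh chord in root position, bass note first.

G#, B, D, F

Spelling G# diminished seventh: G#–B–D–F. In root position the root is bass, giving G#, B, D, F from the bottom.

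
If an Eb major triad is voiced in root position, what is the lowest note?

Eb

The root of Eb major (Eb–G–Bb) is Eb; that is the bass in root position.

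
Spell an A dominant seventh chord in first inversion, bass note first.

C#, E, G, A

The chord tones are A–C#–E–G. With the third (C#) lowest for first inversion: C#, E, G, A.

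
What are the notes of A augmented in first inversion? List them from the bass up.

C#, E#, A

The chord tones are A–C#–E#. With the third (C#) lowest for first inversion: C#, E#, A.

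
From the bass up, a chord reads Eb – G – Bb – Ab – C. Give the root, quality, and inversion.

Ab major ninth, second inversion

Reducing to letter names: Eb, G, Bb, Ab, C. These stack in thirds as Ab–C–Eb–G–Bb — an Ab major ninth chord.
Eb is the fifth of Ab major ninth; fifth in the bass means second inversion.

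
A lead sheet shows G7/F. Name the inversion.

G7/F means G dominant seventh with F in the bass. F is the seventh of G dominant seventh (G–B–D–F), so this is third inversion.

third inversion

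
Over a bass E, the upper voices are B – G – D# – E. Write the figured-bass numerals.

The notes E, B, G, D# stack in thirds as E–G–B–D# — an E minor-major seventh chord. The bass E is the root, so this is root position: figured 7.

7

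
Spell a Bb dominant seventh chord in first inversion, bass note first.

Spelling Bb dominant seventh: Bb–D–F–Ab. In first inversion the third is bass, giving D, F, Ab, Bb from the bottom.

D, F, Ab, Bb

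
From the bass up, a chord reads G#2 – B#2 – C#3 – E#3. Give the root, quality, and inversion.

C# major seventh, second inversion

Reducing to letter names: G#, B#, C#, E#. These stack in thirds as C#–E#–G#–B# — a C# major seventh chord.
G# is the fifth of C# major seventh; fifth in the bass means second inversion (figured bass 4/3).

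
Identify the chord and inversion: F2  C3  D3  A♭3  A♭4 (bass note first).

The distinct note names are F, C, D, Ab. Stacked in thirds they read D–F–Ab–C, which is a half-diminished seventh chord on D.
With the third (F) in the bass, the chord is in first inversion (figured bass 6/5).

D half-diminished seventh, first inversion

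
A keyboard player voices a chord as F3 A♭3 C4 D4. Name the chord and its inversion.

D half-diminished seventh, first inversion

The distinct note names are F, Ab, C, D. Stacked in thirds they read D–F–Ab–C, which is a half-diminished seventh chord on D.
With the third (F) in the bass, the chord is in first inversion (figured bass 6/5).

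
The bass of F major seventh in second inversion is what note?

The fifth of F major seventh (F–A–C–E) is C; that is the bass in second inversion.

C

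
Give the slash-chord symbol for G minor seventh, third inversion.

Gm7/F

Third inversion of G minor seventh has the seventh (F) in the bass. As a slash chord: Gm7/F.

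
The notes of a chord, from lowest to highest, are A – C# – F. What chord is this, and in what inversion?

Reducing to letter names: A, C#, F. These stack in thirds as F–A–C# — an F augmented triad.
With the third (A) in the bass, the chord is in first inversion (figured bass 6).

F augmented, first inversion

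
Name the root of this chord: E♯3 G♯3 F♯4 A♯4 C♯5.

F#

The distinct letter names are E#, G#, F#, A#, C#. Arranged as a stack of thirds they read F#–A#–C#–E#–G#, so F# is the root (an F# major ninth chord).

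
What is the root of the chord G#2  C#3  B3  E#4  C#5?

The distinct letter names are G#, C#, B, E#. Arranged as a stack of thirds they read C#–E#–G#–B, so C# is the root (a C# dominant seventh chord).

C#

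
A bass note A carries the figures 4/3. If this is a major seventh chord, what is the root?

D

The figures 4/3 mean the fifth of the chord is in the bass. If A is the fifth of a major seventh chord, the root is D (chord tones D–F#–A–C#).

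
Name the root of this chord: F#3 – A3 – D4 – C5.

F#, A, D, C are the tones of a D dominant seventh chord (D–F#–A–C), making D the root.

D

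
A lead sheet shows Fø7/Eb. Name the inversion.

third inversion

Fø7/Eb means F half-diminished seventh with Eb in the bass. Eb is the seventh of F half-diminished seventh (F–Ab–Cb–Eb), so this is third inversion.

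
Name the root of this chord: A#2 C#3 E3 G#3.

A#, C#, E, G# are the tones of an A# half-diminished seventh chord (A#–C#–E–G#), making A# the root.

A#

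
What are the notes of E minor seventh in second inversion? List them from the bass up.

E minor seventh is E–G–B–D. Second inversion puts the fifth (B) in the bass, with the remaining tones above: B, D, E, G.

B, D, E, G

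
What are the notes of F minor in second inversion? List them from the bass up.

F minor is F–Ab–C. Second inversion puts the fifth (C) in the bass, with the remaining tones above: C, F, Ab.

C, F, Ab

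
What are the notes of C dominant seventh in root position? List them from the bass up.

C, E, G, Bb

The chord tones are C–E–G–Bb. With the root (C) lowest for root position: C, E, G, Bb.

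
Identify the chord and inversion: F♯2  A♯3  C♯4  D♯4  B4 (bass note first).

Reducing to letter names: F#, A#, C#, D#, B. These stack in thirds as B–D#–F#–A#–C# — a B major ninth chord.
The lowest note is F#, the fifth of the chord, so this is second inversion.

B major ninth, second inversion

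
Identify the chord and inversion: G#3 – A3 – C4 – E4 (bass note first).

The pitch classes G#, A, C, E arrange in thirds as A–C–E–G#: an A minor-major seventh chord.
The lowest note is G#, the seventh of the chord, so this is third inversion (figured bass 4/2).

A minor-major seventh, third inversion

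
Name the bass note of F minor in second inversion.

F minor is F–Ab–C. Second inversion places the fifth in the bass: C.

C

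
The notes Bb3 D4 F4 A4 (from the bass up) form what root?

Bb

The distinct letter names are Bb, D, F, A. Arranged as a stack of thirds they read Bb–D–F–A, so Bb is the root (a Bb major seventh chord).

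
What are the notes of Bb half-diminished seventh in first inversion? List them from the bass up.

The chord tones are Bb–Db–Fb–Ab. With the third (Db) lowest for first inversion: Db, Fb, Ab, Bb.

Db, Fb, Ab, Bb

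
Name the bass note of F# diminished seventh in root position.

The root of F# diminished seventh (F#–A–C–Eb) is F#; that is the bass in root position.

F#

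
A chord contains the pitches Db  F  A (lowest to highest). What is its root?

Reordering Db, F, A into stacked thirds gives Db–F–A; the bottom of that stack, Db, is the root.

Db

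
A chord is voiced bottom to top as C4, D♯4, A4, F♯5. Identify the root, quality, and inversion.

D# diminished seventh, third inversion

The distinct note names are C, D#, A, F#. Stacked in thirds they read D#–F#–A–C, which is a diminished seventh chord on D#.
C is the seventh of D# diminished seventh; seventh in the bass means third inversion (figured bass 4/2).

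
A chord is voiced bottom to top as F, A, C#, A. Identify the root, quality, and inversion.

The pitch classes F, A, C# arrange in thirds as F–A–C#: an F augmented triad.
With the root (F) in the bass, the chord is in root position (figured bass 5/3).

F augmented, root position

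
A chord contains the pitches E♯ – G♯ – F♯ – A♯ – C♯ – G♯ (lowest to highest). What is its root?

The distinct letter names are E#, G#, F#, A#, C#. Arranged as a stack of thirds they read F#–A#–C#–E#–G#, so F# is the root (an F# major ninth chord).

F#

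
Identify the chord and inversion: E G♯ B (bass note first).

The distinct note names are E, G#, B. Stacked in thirds they read E–G#–B, which is a major triad on E.
E is the root of E major; root in the bass means root position (figured bass 5/3).

E major, root position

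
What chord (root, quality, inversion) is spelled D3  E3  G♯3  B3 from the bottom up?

E dominant seventh, third inversion

The pitch classes D, E, G#, B arrange in thirds as E–G#–B–D: an E dominant seventh chord.
D is the seventh of E dominant seventh; seventh in the bass means third inversion (figured bass 4/2).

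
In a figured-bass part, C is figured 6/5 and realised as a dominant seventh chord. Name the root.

Ab

The figures 6/5 mean the third of the chord is in the bass. If C is the third of a dominant seventh chord, the root is Ab (chord tones Ab–C–Eb–Gb).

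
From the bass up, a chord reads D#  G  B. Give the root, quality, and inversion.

G augmented, second inversion

Reducing to letter names: D#, G, B. These stack in thirds as G–B–D# — a G augmented triad.
With the fifth (D#) in the bass, the chord is in second inversion (figured bass 6/4).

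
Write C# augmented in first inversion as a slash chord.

First inversion of C# augmented has the third (E#) in the bass. As a slash chord: C#aug/E#.

C#aug/E#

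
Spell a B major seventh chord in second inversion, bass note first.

B major seventh is B–D#–F#–A#. Second inversion puts the fifth (F#) in the bass, with the remaining tones above: F#, A#, B, D#.

F#, A#, B, D#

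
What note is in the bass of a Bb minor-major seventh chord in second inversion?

F

The fifth of Bb minor-major seventh (Bb–Db–F–A) is F; that is the bass in second inversion.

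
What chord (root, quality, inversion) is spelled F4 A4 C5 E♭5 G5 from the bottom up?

The distinct note names are F, A, C, Eb, G. Stacked in thirds they read F–A–C–Eb–G, which is a dominant ninth chord on F.
The lowest note is F, the root of the chord, so this is root position.

F dominant ninth, root position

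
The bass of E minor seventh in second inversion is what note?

B

The fifth of E minor seventh (E–G–B–D) is B; that is the bass in second inversion.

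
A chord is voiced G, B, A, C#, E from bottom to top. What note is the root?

G, B, A, C#, E are the tones of an A dominant ninth chord (A–C#–E–G–B), making A the root.

A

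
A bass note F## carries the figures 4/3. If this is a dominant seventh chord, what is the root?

B#

The figures 4/3 mean the fifth of the chord is in the bass. If F## is the fifth of a dominant seventh chord, the root is B# (chord tones B#–D##–F##–A#).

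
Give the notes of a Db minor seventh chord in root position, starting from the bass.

The chord tones are Db–Fb–Ab–Cb. With the root (Db) lowest for root position: Db, Fb, Ab, Cb.

Db, Fb, Ab, Cb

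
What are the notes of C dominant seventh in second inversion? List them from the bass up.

C dominant seventh is C–E–G–Bb. Second inversion puts the fifth (G) in the bass, with the remaining tones above: G, Bb, C, E.

G, Bb, C, E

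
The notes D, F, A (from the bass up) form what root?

Reordering D, F, A into stacked thirds gives D–F–A; the bottom of that stack, D, is the root.

D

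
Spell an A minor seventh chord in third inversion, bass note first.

G, A, C, E

Spelling A minor seventh: A–C–E–G. In third inversion the seventh is bass, giving G, A, C, E from the bottom.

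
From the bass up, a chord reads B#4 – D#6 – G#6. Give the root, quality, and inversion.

The pitch classes B#, D#, G# arrange in thirds as G#–B#–D#: a G# major triad.
B# is the third of G# major; third in the bass means first inversion (figured bass 6).

G# major, first inversion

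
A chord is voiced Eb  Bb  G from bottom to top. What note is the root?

The distinct letter names are Eb, Bb, G. Arranged as a stack of thirds they read Eb–G–Bb, so Eb is the root (an Eb major triad).

Eb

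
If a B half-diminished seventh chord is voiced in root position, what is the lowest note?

The root of B half-diminished seventh (B–D–F–A) is B; that is the bass in root position.

B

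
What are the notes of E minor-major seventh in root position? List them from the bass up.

E, G, B, D#

The chord tones are E–G–B–D#. With the root (E) lowest for root position: E, G, B, D#.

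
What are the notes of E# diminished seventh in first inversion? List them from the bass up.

E# diminished seventh is E#–G#–B–D. First inversion puts the third (G#) in the bass, with the remaining tones above: G#, B, D, E#.

G#, B, D, E#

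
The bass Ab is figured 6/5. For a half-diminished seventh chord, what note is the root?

The figures 6/5 mean the third of the chord is in the bass. If Ab is the third of a half-diminished seventh chord, the root is F (chord tones F–Ab–Cb–Eb).

F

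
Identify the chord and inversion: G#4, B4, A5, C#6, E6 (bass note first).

Reducing to letter names: G#, B, A, C#, E. These stack in thirds as A–C#–E–G#–B — an A major ninth chord.
The lowest note is G#, the seventh of the chord, so this is third inversion.

A major ninth, third inversion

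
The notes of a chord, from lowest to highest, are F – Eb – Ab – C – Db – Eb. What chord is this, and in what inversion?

The pitch classes F, Eb, Ab, C, Db arrange in thirds as Db–F–Ab–C–Eb: a Db major ninth chord.
F is the third of Db major ninth; third in the bass means first inversion.

Db major ninth, first inversion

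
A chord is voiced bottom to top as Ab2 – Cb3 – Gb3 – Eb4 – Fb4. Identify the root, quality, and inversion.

Reducing to letter names: Ab, Cb, Gb, Eb, Fb. These stack in thirds as Fb–Ab–Cb–Eb–Gb — an Fb major ninth chord.
With the third (Ab) in the bass, the chord is in first inversion.

Fb major ninth, first inversion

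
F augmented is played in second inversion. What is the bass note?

C#

F augmented is F–A–C#. Second inversion places the fifth in the bass: C#.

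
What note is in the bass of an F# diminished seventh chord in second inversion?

C

The fifth of F# diminished seventh (F#–A–C–Eb) is C; that is the bass in second inversion.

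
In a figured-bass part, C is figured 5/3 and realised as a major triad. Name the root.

C

The figures 5/3 mean the root of the chord is in the bass. If C is the root of a major triad, the root is C (chord tones C–E–G).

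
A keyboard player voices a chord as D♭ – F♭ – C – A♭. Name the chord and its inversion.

Db minor-major seventh, root position

Reducing to letter names: Db, Fb, C, Ab. These stack in thirds as Db–Fb–Ab–C — a Db minor-major seventh chord.
The lowest note is Db, the root of the chord, so this is root position (figured bass 7).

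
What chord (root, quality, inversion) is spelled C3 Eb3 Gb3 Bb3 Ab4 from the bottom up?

The pitch classes C, Eb, Gb, Bb, Ab arrange in thirds as Ab–C–Eb–Gb–Bb: an Ab dominant ninth chord.
With the third (C) in the bass, the chord is in first inversion.

Ab dominant ninth, first inversion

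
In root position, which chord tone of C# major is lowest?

C#

The root of C# major (C#–E#–G#) is C#; that is the bass in root position.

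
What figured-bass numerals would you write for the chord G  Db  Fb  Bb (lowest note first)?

The notes G, Db, Fb, Bb stack in thirds as G–Bb–Db–Fb — a G diminished seventh chord. The bass G is the root, so this is root position: figured 7.

7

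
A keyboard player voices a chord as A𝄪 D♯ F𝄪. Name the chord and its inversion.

D# augmented, second inversion

Reducing to letter names: A##, D#, F##. These stack in thirds as D#–F##–A## — a D# augmented triad.
The lowest note is A##, the fifth of the chord, so this is second inversion (figured bass 6/4).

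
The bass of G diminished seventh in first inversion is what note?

Bb

G diminished seventh is G–Bb–Db–Fb. First inversion places the third in the bass: Bb.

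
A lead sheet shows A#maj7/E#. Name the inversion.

A#maj7/E# means A# major seventh with E# in the bass. E# is the fifth of A# major seventh (A#–C##–E#–G##), so this is second inversion.

second inversion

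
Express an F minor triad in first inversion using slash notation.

First inversion of F minor has the third (Ab) in the bass. As a slash chord: Fm/Ab.

Fm/Ab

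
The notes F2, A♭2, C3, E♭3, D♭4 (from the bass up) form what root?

Db

F, Ab, C, Eb, Db are the tones of a Db major ninth chord (Db–F–Ab–C–Eb), making Db the root.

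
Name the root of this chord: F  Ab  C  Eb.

F

Reordering F, Ab, C, Eb into stacked thirds gives F–Ab–C–Eb; the bottom of that stack, F, is the root.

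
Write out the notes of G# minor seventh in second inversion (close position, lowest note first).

D#, F#, G#, B

Spelling G# minor seventh: G#–B–D#–F#. In second inversion the fifth is bass, giving D#, F#, G#, B from the bottom.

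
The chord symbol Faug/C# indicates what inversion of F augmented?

second inversion

Faug/C# means F augmented with C# in the bass. C# is the fifth of F augmented (F–A–C#), so this is second inversion.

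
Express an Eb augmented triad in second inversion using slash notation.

Ebaug/B

Second inversion of Eb augmented has the fifth (B) in the bass. As a slash chord: Ebaug/B.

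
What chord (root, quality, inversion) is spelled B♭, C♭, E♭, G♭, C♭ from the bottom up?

Cb major seventh, third inversion

The pitch classes Bb, Cb, Eb, Gb arrange in thirds as Cb–Eb–Gb–Bb: a Cb major seventh chord.
Bb is the seventh of Cb major seventh; seventh in the bass means third inversion (figured bass 4/2).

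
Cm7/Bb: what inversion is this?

third inversion

Cm7/Bb means C minor seventh with Bb in the bass. Bb is the seventh of C minor seventh (C–Eb–G–Bb), so this is third inversion.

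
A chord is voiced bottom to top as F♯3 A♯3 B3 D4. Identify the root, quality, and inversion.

Reducing to letter names: F#, A#, B, D. These stack in thirds as B–D–F#–A# — a B minor-major seventh chord.
The lowest note is F#, the fifth of the chord, so this is second inversion (figured bass 4/3).

B minor-major seventh, second inversion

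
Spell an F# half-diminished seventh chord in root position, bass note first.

The chord tones are F#–A–C–E. With the root (F#) lowest for root position: F#, A, C, E.

F#, A, C, E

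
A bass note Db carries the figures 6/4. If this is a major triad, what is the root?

The figures 6/4 mean the fifth of the chord is in the bass. If Db is the fifth of a major triad, the root is Gb (chord tones Gb–Bb–Db).

Gb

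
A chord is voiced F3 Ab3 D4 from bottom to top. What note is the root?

D

F, Ab, D are the tones of a D diminished triad (D–F–Ab), making D the root.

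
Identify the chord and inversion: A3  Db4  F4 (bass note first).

Db augmented, second inversion

The distinct note names are A, Db, F. Stacked in thirds they read Db–F–A, which is an augmented triad on Db.
A is the fifth of Db augmented; fifth in the bass means second inversion (figured bass 6/4).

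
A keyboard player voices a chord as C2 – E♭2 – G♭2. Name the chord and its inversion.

Reducing to letter names: C, Eb, Gb. These stack in thirds as C–Eb–Gb — a C diminished triad.
The lowest note is C, the root of the chord, so this is root position (figured bass 5/3).

C diminished, root position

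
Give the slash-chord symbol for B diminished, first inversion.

First inversion of B diminished has the third (D) in the bass. As a slash chord: Bdim/D.

Bdim/D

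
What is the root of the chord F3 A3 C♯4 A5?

The distinct letter names are F, A, C#. Arranged as a stack of thirds they read F–A–C#, so F is the root (an F augmented triad).

F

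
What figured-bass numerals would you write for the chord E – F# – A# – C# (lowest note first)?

The notes E, F#, A#, C# stack in thirds as F#–A#–C#–E — an F# dominant seventh chord. The bass E is the seventh, so this is third inversion: figured 4/2.

4/2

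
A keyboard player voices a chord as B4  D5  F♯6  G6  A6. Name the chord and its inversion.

Reducing to letter names: B, D, F#, G, A. These stack in thirds as G–B–D–F#–A — a G major ninth chord.
B is the third of G major ninth; third in the bass means first inversion.

G major ninth, first inversion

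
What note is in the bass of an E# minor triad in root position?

E#

The root of E# minor (E#–G#–B#) is E#; that is the bass in root position.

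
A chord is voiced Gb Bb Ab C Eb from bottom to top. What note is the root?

Reordering Gb, Bb, Ab, C, Eb into stacked thirds gives Ab–C–Eb–Gb–Bb; the bottom of that stack, Ab, is the root.

Ab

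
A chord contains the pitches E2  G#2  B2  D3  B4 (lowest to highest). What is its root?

E

E, G#, B, D are the tones of an E dominant seventh chord (E–G#–B–D), making E the root.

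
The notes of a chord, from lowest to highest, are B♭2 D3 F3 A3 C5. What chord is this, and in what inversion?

The distinct note names are Bb, D, F, A, C. Stacked in thirds they read Bb–D–F–A–C, which is a major ninth chord on Bb.
Bb is the root of Bb major ninth; root in the bass means root position.

Bb major ninth, root position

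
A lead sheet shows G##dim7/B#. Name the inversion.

G##dim7/B# means G## diminished seventh with B# in the bass. B# is the third of G## diminished seventh (G##–B#–D#–F#), so this is first inversion.

first inversion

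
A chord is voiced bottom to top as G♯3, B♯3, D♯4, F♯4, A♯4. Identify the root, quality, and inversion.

The distinct note names are G#, B#, D#, F#, A#. Stacked in thirds they read G#–B#–D#–F#–A#, which is a dominant ninth chord on G#.
G# is the root of G# dominant ninth; root in the bass means root position.

G# dominant ninth, root position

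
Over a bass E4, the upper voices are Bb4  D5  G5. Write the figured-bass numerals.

7

The notes E, Bb, D, G stack in thirds as E–G–Bb–D — an E half-diminished seventh chord. The bass E is the root, so this is root position: figured 7.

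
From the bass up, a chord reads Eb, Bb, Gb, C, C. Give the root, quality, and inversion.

C half-diminished seventh, first inversion

The distinct note names are Eb, Bb, Gb, C. Stacked in thirds they read C–Eb–Gb–Bb, which is a half-diminished seventh chord on C.
With the third (Eb) in the bass, the chord is in first inversion (figured bass 6/5).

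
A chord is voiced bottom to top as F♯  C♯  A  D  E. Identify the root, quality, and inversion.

D major ninth, first inversion

The pitch classes F#, C#, A, D, E arrange in thirds as D–F#–A–C#–E: a D major ninth chord.
The lowest note is F#, the third of the chord, so this is first inversion.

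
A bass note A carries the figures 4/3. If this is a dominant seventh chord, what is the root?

D

The figures 4/3 mean the fifth of the chord is in the bass. If A is the fifth of a dominant seventh chord, the root is D (chord tones D–F#–A–C).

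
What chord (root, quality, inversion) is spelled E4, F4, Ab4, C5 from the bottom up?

F minor-major seventh, third inversion

The pitch classes E, F, Ab, C arrange in thirds as F–Ab–C–E: an F minor-major seventh chord.
The lowest note is E, the seventh of the chord, so this is third inversion (figured bass 4/2).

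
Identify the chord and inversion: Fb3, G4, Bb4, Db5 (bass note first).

The distinct note names are Fb, G, Bb, Db. Stacked in thirds they read G–Bb–Db–Fb, which is a diminished seventh chord on G.
The lowest note is Fb, the seventh of the chord, so this is third inversion (figured bass 4/2).

G diminished seventh, third inversion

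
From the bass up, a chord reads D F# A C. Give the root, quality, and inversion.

Reducing to letter names: D, F#, A, C. These stack in thirds as D–F#–A–C — a D dominant seventh chord.
With the root (D) in the bass, the chord is in root position (figured bass 7).

D dominant seventh, root position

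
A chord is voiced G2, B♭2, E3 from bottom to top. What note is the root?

E

G, Bb, E are the tones of an E diminished triad (E–G–Bb), making E the root.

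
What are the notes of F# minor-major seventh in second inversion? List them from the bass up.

F# minor-major seventh is F#–A–C#–E#. Second inversion puts the fifth (C#) in the bass, with the remaining tones above: C#, E#, F#, A.

C#, E#, F#, A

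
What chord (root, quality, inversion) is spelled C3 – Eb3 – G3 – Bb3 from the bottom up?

The pitch classes C, Eb, G, Bb arrange in thirds as C–Eb–G–Bb: a C minor seventh chord.
C is the root of C minor seventh; root in the bass means root position (figured bass 7).

C minor seventh, root position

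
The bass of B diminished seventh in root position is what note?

In root position the root is lowest. For B diminished seventh (B–D–F–Ab) that is B.

B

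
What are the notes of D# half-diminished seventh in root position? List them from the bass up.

Spelling D# half-diminished seventh: D#–F#–A–C#. In root position the root is bass, giving D#, F#, A, C# from the bottom.

D#, F#, A, C#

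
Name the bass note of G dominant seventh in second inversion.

The fifth of G dominant seventh (G–B–D–F) is D; that is the bass in second inversion.

D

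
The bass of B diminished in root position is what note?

In root position the root is lowest. For B diminished (B–D–F) that is B.

B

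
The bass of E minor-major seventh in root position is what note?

E

E minor-major seventh is E–G–B–D#. Root position places the root in the bass: E.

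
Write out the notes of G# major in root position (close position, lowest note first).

G# major is G#–B#–D#. Root position puts the root (G#) in the bass, with the remaining tones above: G#, B#, D#.

G#, B#, D#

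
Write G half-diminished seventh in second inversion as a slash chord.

Second inversion of G half-diminished seventh has the fifth (Db) in the bass. As a slash chord: Gø7/Db.

Gø7/Db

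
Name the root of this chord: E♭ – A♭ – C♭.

Ab

Reordering Eb, Ab, Cb into stacked thirds gives Ab–Cb–Eb; the bottom of that stack, Ab, is the root.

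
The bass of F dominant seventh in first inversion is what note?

The third of F dominant seventh (F–A–C–Eb) is A; that is the bass in first inversion.

A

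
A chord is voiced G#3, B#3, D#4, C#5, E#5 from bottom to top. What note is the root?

The distinct letter names are G#, B#, D#, C#, E#. Arranged as a stack of thirds they read C#–E#–G#–B#–D#, so C# is the root (a C# major ninth chord).

C#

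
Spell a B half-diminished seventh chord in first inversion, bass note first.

D, F, A, B

The chord tones are B–D–F–A. With the third (D) lowest for first inversion: D, F, A, B.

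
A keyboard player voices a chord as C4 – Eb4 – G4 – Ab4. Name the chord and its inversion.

Ab major seventh, first inversion

Reducing to letter names: C, Eb, G, Ab. These stack in thirds as Ab–C–Eb–G — an Ab major seventh chord.
The lowest note is C, the third of the chord, so this is first inversion (figured bass 6/5).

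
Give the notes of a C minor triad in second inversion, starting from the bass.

Spelling C minor: C–Eb–G. In second inversion the fifth is bass, giving G, C, Eb from the bottom.

G, C, Eb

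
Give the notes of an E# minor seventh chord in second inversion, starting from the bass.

Spelling E# minor seventh: E#–G#–B#–D#. In second inversion the fifth is bass, giving B#, D#, E#, G# from the bottom.

B#, D#, E#, G#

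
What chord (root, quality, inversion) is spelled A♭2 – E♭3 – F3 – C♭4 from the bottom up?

F half-diminished seventh, first inversion

The pitch classes Ab, Eb, F, Cb arrange in thirds as F–Ab–Cb–Eb: an F half-diminished seventh chord.
Ab is the third of F half-diminished seventh; third in the bass means first inversion (figured bass 6/5).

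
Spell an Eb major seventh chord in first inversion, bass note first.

Eb major seventh is Eb–G–Bb–D. First inversion puts the third (G) in the bass, with the remaining tones above: G, Bb, D, Eb.

G, Bb, D, Eb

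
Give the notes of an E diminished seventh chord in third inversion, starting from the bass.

E diminished seventh is E–G–Bb–Db. Third inversion puts the seventh (Db) in the bass, with the remaining tones above: Db, E, G, Bb.

Db, E, G, Bb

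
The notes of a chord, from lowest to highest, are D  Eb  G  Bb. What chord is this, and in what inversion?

Eb major seventh, third inversion

The distinct note names are D, Eb, G, Bb. Stacked in thirds they read Eb–G–Bb–D, which is a major seventh chord on Eb.
With the seventh (D) in the bass, the chord is in third inversion (figured bass 4/2).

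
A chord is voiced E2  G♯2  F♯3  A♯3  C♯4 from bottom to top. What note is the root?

F#

The distinct letter names are E, G#, F#, A#, C#. Arranged as a stack of thirds they read F#–A#–C#–E–G#, so F# is the root (an F# dominant ninth chord).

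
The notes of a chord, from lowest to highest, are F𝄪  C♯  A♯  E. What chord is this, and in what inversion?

The distinct note names are F##, C#, A#, E. Stacked in thirds they read F##–A#–C#–E, which is a diminished seventh chord on F##.
With the root (F##) in the bass, the chord is in root position (figured bass 7).

F## diminished seventh, root position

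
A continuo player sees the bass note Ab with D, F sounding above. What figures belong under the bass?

6/4

The notes Ab, D, F stack in thirds as D–F–Ab — a D diminished triad. The bass Ab is the fifth, so this is second inversion: figured 6/4.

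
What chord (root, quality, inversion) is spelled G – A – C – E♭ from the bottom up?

Reducing to letter names: G, A, C, Eb. These stack in thirds as A–C–Eb–G — an A half-diminished seventh chord.
With the seventh (G) in the bass, the chord is in third inversion (figured bass 4/2).

A half-diminished seventh, third inversion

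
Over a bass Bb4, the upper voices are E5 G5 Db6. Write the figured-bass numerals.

The notes Bb, E, G, Db stack in thirds as E–G–Bb–Db — an E diminished seventh chord. The bass Bb is the fifth, so this is second inversion: figured 4/3.

4/3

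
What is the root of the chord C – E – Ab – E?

Ab

C, E, Ab are the tones of an Ab augmented triad (Ab–C–E), making Ab the root.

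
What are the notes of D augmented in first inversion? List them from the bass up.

Spelling D augmented: D–F#–A#. In first inversion the third is bass, giving F#, A#, D from the bottom.

F#, A#, D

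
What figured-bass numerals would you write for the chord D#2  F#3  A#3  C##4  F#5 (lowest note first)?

The notes D#, F#, A#, C## stack in thirds as D#–F#–A#–C## — a D# minor-major seventh chord. The bass D# is the root, so this is root position: figured 7.

7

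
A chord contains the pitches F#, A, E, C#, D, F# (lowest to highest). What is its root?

The distinct letter names are F#, A, E, C#, D. Arranged as a stack of thirds they read D–F#–A–C#–E, so D is the root (a D major ninth chord).

D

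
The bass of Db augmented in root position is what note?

In root position the root is lowest. For Db augmented (Db–F–A) that is Db.

Db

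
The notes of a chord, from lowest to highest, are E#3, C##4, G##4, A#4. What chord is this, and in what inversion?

The pitch classes E#, C##, G##, A# arrange in thirds as A#–C##–E#–G##: an A# major seventh chord.
The lowest note is E#, the fifth of the chord, so this is second inversion (figured bass 4/3).

A# major seventh, second inversion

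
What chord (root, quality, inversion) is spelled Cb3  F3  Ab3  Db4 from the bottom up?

Reducing to letter names: Cb, F, Ab, Db. These stack in thirds as Db–F–Ab–Cb — a Db dominant seventh chord.
The lowest note is Cb, the seventh of the chord, so this is third inversion (figured bass 4/2).

Db dominant seventh, third inversion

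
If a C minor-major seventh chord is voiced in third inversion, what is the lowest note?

In third inversion the seventh is lowest. For C minor-major seventh (C–Eb–G–B) that is B.

B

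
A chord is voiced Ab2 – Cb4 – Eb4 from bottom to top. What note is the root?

Ab, Cb, Eb are the tones of an Ab minor triad (Ab–Cb–Eb), making Ab the root.

Ab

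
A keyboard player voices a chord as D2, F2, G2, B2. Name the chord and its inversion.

The distinct note names are D, F, G, B. Stacked in thirds they read G–B–D–F, which is a dominant seventh chord on G.
The lowest note is D, the fifth of the chord, so this is second inversion (figured bass 4/3).

G dominant seventh, second inversion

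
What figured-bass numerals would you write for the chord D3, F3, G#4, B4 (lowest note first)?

4/3

The notes D, F, G#, B stack in thirds as G#–B–D–F — a G# diminished seventh chord. The bass D is the fifth, so this is second inversion: figured 4/3.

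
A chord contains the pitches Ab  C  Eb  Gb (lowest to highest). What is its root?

Reordering Ab, C, Eb, Gb into stacked thirds gives Ab–C–Eb–Gb; the bottom of that stack, Ab, is the root.

Ab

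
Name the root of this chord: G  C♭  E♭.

Cb

Reordering G, Cb, Eb into stacked thirds gives Cb–Eb–G; the bottom of that stack, Cb, is the root.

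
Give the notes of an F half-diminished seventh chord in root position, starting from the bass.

Spelling F half-diminished seventh: F–Ab–Cb–Eb. In root position the root is bass, giving F, Ab, Cb, Eb from the bottom.

F, Ab, Cb, Eb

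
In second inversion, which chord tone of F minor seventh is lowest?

F minor seventh is F–Ab–C–Eb. Second inversion places the fifth in the bass: C.

C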